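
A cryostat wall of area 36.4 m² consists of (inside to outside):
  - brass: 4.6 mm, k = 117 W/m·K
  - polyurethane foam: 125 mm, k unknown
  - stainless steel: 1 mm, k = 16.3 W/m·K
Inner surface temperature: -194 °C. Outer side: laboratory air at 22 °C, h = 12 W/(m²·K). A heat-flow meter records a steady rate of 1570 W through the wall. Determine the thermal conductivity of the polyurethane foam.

k ≈ 0.0254 W/(m·K)

Thermal resistances in series:
R_brass = L/(kA) = 0.0046/(117×36.4) = 1.08×10^-6 K/W
R_stainless steel = L/(kA) = 0.001/(16.3×36.4) = 1.685×10^-6 K/W
R_outer film = 1/(h_o·A) = 1/(12×36.4) = 0.002289 K/W
Sum of known resistances R_other = 0.002292 K/W
Total R = ΔT/Q = 216/1570 = 0.1376 K/W
R_polyurethane foam = R_total − R_other = 0.1353 K/W
k = L/(R·A) = 0.125/(0.1353×36.4)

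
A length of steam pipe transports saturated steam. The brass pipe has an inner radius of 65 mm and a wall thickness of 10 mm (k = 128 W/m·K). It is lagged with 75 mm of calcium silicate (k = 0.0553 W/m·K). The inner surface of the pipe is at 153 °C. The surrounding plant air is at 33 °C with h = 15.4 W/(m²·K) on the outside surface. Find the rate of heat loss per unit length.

For a radial system each layer contributes R = ln(r_out/r_in)/(2πkL); films add R = 1/(hA).
R_brass pipe wall = ln(75/65)/(2π×128×1) = 1.779×10^-4 K/W
R_calcium silicate = ln(150/75)/(2π×0.0553×1) = 1.995 K/W
R_outer film = 1/(h_o·2πr_oL) = 1/(15.4×2π×0.15×1) = 0.0689 K/W
R_total = 2.064 K/W
Q = ΔT/R_total = 120/2.064

q′ ≈ 58.1 W/m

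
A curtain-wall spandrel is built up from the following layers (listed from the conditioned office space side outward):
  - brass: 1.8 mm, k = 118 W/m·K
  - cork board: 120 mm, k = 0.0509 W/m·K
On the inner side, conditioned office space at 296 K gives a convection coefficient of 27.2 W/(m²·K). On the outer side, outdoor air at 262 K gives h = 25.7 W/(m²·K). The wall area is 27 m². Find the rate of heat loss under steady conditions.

Q ≈ 377 W

Using the resistance-network approach (series):
R_inner film = 1/(h_i·A) = 1/(27.2×27) = 0.001362 K/W
R_brass = L/(kA) = 0.0018/(118×27) = 5.65×10^-7 K/W
R_cork board = L/(kA) = 0.12/(0.0509×27) = 0.08732 K/W
R_outer film = 1/(h_o·A) = 1/(25.7×27) = 0.001441 K/W
R_total = 0.09012 K/W
Q = ΔT / R_total = 34 / 0.09012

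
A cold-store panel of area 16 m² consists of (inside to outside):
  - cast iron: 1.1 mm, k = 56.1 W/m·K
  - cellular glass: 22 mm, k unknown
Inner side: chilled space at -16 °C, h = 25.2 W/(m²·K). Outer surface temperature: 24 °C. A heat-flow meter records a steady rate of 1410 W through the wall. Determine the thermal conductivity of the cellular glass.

Thermal resistances in series:
R_inner film = 1/(h_i·A) = 1/(25.2×16) = 0.00248 K/W
R_cast iron = L/(kA) = 0.0011/(56.1×16) = 1.225×10^-6 K/W
Sum of known resistances R_other = 0.002481 K/W
Total R = ΔT/Q = 40/1410 = 0.02837 K/W
R_cellular glass = R_total − R_other = 0.02589 K/W
k = L/(R·A) = 0.022/(0.02589×16)

k ≈ 0.0531 W/(m·K)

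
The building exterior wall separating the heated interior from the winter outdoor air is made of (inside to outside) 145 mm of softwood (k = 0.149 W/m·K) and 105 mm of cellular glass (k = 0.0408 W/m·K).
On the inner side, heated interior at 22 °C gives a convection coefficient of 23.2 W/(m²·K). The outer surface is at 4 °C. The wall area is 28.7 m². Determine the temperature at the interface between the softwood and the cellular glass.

T ≈ 16.9 °C

Model the wall as resistances in series:
R_inner film = 1/(h_i·A) = 1/(23.2×28.7) = 0.001502 K/W
R_softwood = L/(kA) = 0.145/(0.149×28.7) = 0.03391 K/W
R_cellular glass = L/(kA) = 0.105/(0.0408×28.7) = 0.08967 K/W
R_total = 0.1251 K/W;  Q = ΔT/R_total = 18/0.1251 = 143.9 W
T_interface = T_inner − Q·ΣR(inner→interface) = 22 − 144×0.03541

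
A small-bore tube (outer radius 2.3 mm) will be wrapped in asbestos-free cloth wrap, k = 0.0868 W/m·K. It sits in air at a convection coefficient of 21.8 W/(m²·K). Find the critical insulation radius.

For a cylinder r_cr = k/h = 0.0868/21.8
r_cr = 3.98 mm; since the bare radius (2.3 mm) is below r_cr, adding a thin layer of insulation will *increase* heat loss.

r_cr ≈ 3.98 mm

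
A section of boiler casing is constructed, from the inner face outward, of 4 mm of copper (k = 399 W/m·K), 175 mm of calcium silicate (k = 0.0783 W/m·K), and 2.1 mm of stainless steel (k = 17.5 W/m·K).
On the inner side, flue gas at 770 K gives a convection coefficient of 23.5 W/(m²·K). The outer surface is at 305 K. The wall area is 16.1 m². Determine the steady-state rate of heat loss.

Q ≈ 3290 W

Using the resistance-network approach (series):
R_inner film = 1/(h_i·A) = 1/(23.5×16.1) = 0.002643 K/W
R_copper = L/(kA) = 0.004/(399×16.1) = 6.227×10^-7 K/W
R_calcium silicate = L/(kA) = 0.175/(0.0783×16.1) = 0.1388 K/W
R_stainless steel = L/(kA) = 0.0021/(17.5×16.1) = 7.453×10^-6 K/W
R_total = 0.1415 K/W
Q = ΔT / R_total = 465 / 0.1415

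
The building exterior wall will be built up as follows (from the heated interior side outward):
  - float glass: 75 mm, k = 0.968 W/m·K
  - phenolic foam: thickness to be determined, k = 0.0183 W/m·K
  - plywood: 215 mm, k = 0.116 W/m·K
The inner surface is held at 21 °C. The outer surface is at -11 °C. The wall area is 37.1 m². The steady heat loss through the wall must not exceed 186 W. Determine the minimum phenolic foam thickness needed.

Treating each layer as a thermal resistance in series:
R_float glass = L/(kA) = 0.075/(0.968×37.1) = 0.002088 K/W
R_plywood = L/(kA) = 0.215/(0.116×37.1) = 0.04996 K/W
Sum of the known resistances R_other = 0.05205 K/W
Required total resistance R_tot = ΔT/Q_allow = 32/186 = 0.172 K/W
R_phenolic foam = R_tot − R_other = 0.12 K/W
L = R·k·A = 0.12×0.0183×37.1

L ≈ 81.5 mm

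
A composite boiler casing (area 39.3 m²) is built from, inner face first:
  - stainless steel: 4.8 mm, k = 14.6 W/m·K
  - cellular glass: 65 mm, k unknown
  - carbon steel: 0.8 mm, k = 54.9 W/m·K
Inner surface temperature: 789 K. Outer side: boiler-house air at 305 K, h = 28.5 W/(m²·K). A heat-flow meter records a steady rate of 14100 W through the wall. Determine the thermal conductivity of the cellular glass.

Model the wall as resistances in series:
R_stainless steel = L/(kA) = 0.0048/(14.6×39.3) = 8.366×10^-6 K/W
R_carbon steel = L/(kA) = 0.0008/(54.9×39.3) = 3.708×10^-7 K/W
R_outer film = 1/(h_o·A) = 1/(28.5×39.3) = 8.928×10^-4 K/W
Sum of known resistances R_other = 9.016×10^-4 K/W
Total R = ΔT/Q = 484/14100 = 0.03433 K/W
R_cellular glass = R_total − R_other = 0.03342 K/W
k = L/(R·A) = 0.065/(0.03342×39.3)

k ≈ 0.0495 W/(m·K)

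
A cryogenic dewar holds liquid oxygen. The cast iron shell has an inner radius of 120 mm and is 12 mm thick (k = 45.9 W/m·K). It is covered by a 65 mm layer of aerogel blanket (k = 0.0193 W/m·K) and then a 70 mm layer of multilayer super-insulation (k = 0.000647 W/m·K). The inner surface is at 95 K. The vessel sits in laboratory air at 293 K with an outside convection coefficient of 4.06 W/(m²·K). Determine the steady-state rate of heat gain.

Q ≈ 1.14 W

Each spherical layer contributes R = (1/r_i − 1/r_o)/(4πk):
R_cast iron shell = (1/0.12 − 1/0.132)/(4π×45.9) = 0.001313 K/W
R_aerogel blanket = (1/0.132 − 1/0.197)/(4π×0.0193) = 10.31 K/W
R_multilayer super-insulation = (1/0.197 − 1/0.267)/(4π×0.000647) = 163.7 K/W
R_outer film = 1/(h·4πr_o²) = 1/(4.06×4π×0.267²) = 0.2749 K/W
R_total = 174.3 K/W
Q = ΔT/R_total = 198/174.3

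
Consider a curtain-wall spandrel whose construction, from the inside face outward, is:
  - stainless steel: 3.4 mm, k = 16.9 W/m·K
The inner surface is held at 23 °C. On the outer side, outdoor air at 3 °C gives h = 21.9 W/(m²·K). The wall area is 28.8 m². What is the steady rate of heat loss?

Q ≈ 12600 W

Series thermal resistances:
R_stainless steel = L/(kA) = 0.0034/(16.9×28.8) = 6.986×10^-6 K/W
R_outer film = 1/(h_o·A) = 1/(21.9×28.8) = 0.001585 K/W
R_total = 0.001592 K/W
Q = ΔT / R_total = 20 / 0.001592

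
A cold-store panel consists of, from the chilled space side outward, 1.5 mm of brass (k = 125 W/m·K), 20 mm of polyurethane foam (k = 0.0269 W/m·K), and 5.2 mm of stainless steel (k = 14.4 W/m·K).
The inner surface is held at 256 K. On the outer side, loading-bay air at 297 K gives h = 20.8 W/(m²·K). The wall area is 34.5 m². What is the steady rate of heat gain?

Treating each layer as a thermal resistance in series:
R_brass = L/(kA) = 0.0015/(125×34.5) = 3.478×10^-7 K/W
R_polyurethane foam = L/(kA) = 0.02/(0.0269×34.5) = 0.02155 K/W
R_stainless steel = L/(kA) = 0.0052/(14.4×34.5) = 1.047×10^-5 K/W
R_outer film = 1/(h_o·A) = 1/(20.8×34.5) = 0.001394 K/W
R_total = 0.02295 K/W
Q = ΔT / R_total = 41 / 0.02295

Q ≈ 1790 W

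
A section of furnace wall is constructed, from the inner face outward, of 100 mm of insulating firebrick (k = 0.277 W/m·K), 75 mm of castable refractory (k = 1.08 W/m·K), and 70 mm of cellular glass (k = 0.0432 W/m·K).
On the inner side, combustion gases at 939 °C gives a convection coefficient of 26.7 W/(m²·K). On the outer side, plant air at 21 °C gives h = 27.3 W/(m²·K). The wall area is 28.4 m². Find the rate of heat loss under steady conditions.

Q ≈ 12300 W

Model the wall as resistances in series:
R_inner film = 1/(h_i·A) = 1/(26.7×28.4) = 0.001319 K/W
R_insulating firebrick = L/(kA) = 0.1/(0.277×28.4) = 0.01271 K/W
R_castable refractory = L/(kA) = 0.075/(1.08×28.4) = 0.002445 K/W
R_cellular glass = L/(kA) = 0.07/(0.0432×28.4) = 0.05706 K/W
R_outer film = 1/(h_o·A) = 1/(27.3×28.4) = 0.00129 K/W
R_total = 0.07482 K/W
Q = ΔT / R_total = 918 / 0.07482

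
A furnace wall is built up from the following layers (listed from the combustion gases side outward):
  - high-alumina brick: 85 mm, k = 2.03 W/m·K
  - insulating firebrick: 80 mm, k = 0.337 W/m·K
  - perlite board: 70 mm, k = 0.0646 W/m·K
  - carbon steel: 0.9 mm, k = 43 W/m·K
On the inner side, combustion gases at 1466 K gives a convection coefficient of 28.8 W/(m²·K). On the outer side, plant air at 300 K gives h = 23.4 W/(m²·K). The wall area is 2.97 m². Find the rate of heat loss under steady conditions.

Using the resistance-network approach (series):
R_inner film = 1/(h_i·A) = 1/(28.8×2.97) = 0.01169 K/W
R_high-alumina brick = L/(kA) = 0.085/(2.03×2.97) = 0.0141 K/W
R_insulating firebrick = L/(kA) = 0.08/(0.337×2.97) = 0.07993 K/W
R_perlite board = L/(kA) = 0.07/(0.0646×2.97) = 0.3648 K/W
R_carbon steel = L/(kA) = 0.0009/(43×2.97) = 7.047×10^-6 K/W
R_outer film = 1/(h_o·A) = 1/(23.4×2.97) = 0.01439 K/W
R_total = 0.485 K/W
Q = ΔT / R_total = 1166 / 0.485

Q ≈ 2400 W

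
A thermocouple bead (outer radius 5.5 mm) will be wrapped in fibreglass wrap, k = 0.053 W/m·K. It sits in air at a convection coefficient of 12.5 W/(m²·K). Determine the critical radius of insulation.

For a sphere r_cr = 2k/h = 2×0.053/12.5
r_cr = 8.48 mm; since the bare radius (5.5 mm) is below r_cr, adding a thin layer of insulation will *increase* heat loss.

r_cr ≈ 8.48 mm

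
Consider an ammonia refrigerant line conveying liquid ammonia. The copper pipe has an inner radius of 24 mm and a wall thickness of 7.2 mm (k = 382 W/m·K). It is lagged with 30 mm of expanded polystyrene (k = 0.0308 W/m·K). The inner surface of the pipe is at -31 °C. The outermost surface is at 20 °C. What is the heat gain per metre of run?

q′ ≈ 14.6 W/m

Per-layer cylindrical resistances, series-summed:
R_copper pipe wall = ln(31.2/24)/(2π×382×1) = 1.093×10^-4 K/W
R_expanded polystyrene = ln(61.2/31.2)/(2π×0.0308×1) = 3.481 K/W
R_total = 3.482 K/W
Q = ΔT/R_total = 51/3.482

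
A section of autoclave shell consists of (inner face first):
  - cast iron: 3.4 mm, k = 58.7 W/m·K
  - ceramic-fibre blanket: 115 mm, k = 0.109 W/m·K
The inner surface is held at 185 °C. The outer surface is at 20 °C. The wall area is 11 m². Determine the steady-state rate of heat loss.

Q ≈ 1720 W

Treating each layer as a thermal resistance in series:
R_cast iron = L/(kA) = 0.0034/(58.7×11) = 5.266×10^-6 K/W
R_ceramic-fibre blanket = L/(kA) = 0.115/(0.109×11) = 0.09591 K/W
R_total = 0.09592 K/W
Q = ΔT / R_total = 165 / 0.09592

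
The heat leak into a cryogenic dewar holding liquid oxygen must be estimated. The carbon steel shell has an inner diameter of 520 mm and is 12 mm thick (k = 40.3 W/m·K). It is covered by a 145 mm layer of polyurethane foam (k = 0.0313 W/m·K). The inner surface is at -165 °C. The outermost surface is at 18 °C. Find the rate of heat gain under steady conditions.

Q ≈ 56.3 W

Each spherical layer contributes R = (1/r_i − 1/r_o)/(4πk):
R_carbon steel shell = (1/0.26 − 1/0.272)/(4π×40.3) = 3.351×10^-4 K/W
R_polyurethane foam = (1/0.272 − 1/0.417)/(4π×0.0313) = 3.25 K/W
R_total = 3.251 K/W
Q = ΔT/R_total = 183/3.251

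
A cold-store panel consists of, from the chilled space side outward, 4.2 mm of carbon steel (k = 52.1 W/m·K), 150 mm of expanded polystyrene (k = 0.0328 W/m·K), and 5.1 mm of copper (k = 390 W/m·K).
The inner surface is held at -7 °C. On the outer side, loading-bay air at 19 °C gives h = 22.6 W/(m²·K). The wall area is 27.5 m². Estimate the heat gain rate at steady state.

Q ≈ 155 W

Treating each layer as a thermal resistance in series:
R_carbon steel = L/(kA) = 0.0042/(52.1×27.5) = 2.931×10^-6 K/W
R_expanded polystyrene = L/(kA) = 0.15/(0.0328×27.5) = 0.1663 K/W
R_copper = L/(kA) = 0.0051/(390×27.5) = 4.755×10^-7 K/W
R_outer film = 1/(h_o·A) = 1/(22.6×27.5) = 0.001609 K/W
R_total = 0.1679 K/W
Q = ΔT / R_total = 26 / 0.1679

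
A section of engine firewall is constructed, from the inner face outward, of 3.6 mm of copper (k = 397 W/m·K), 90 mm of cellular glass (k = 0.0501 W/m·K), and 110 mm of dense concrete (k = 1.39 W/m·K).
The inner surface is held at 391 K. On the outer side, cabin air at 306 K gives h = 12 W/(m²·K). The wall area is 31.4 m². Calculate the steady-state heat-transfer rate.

Q ≈ 1360 W

Treating each layer as a thermal resistance in series:
R_copper = L/(kA) = 0.0036/(397×31.4) = 2.888×10^-7 K/W
R_cellular glass = L/(kA) = 0.09/(0.0501×31.4) = 0.05721 K/W
R_dense concrete = L/(kA) = 0.11/(1.39×31.4) = 0.00252 K/W
R_outer film = 1/(h_o·A) = 1/(12×31.4) = 0.002654 K/W
R_total = 0.06238 K/W
Q = ΔT / R_total = 85 / 0.06238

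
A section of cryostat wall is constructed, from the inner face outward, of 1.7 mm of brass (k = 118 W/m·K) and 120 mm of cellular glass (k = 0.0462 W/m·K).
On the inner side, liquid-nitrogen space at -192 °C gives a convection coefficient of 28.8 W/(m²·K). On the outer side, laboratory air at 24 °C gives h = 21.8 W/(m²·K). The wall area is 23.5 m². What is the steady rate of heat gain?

Q ≈ 1900 W

Using the resistance-network approach (series):
R_inner film = 1/(h_i·A) = 1/(28.8×23.5) = 0.001478 K/W
R_brass = L/(kA) = 0.0017/(118×23.5) = 6.131×10^-7 K/W
R_cellular glass = L/(kA) = 0.12/(0.0462×23.5) = 0.1105 K/W
R_outer film = 1/(h_o·A) = 1/(21.8×23.5) = 0.001952 K/W
R_total = 0.114 K/W
Q = ΔT / R_total = 216 / 0.114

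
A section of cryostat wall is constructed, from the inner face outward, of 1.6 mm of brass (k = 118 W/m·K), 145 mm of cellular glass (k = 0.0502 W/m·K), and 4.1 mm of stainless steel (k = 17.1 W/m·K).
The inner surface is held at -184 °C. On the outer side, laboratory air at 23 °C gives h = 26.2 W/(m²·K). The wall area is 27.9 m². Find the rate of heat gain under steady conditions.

Series thermal resistances:
R_brass = L/(kA) = 0.0016/(118×27.9) = 4.86×10^-7 K/W
R_cellular glass = L/(kA) = 0.145/(0.0502×27.9) = 0.1035 K/W
R_stainless steel = L/(kA) = 0.0041/(17.1×27.9) = 8.594×10^-6 K/W
R_outer film = 1/(h_o·A) = 1/(26.2×27.9) = 0.001368 K/W
R_total = 0.1049 K/W
Q = ΔT / R_total = 207 / 0.1049

Q ≈ 1970 W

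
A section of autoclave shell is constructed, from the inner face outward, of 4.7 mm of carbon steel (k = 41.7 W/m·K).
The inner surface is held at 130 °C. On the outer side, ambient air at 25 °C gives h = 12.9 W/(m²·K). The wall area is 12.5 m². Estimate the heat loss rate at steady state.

Using the resistance-network approach (series):
R_carbon steel = L/(kA) = 0.0047/(41.7×12.5) = 9.017×10^-6 K/W
R_outer film = 1/(h_o·A) = 1/(12.9×12.5) = 0.006202 K/W
R_total = 0.006211 K/W
Q = ΔT / R_total = 105 / 0.006211

Q ≈ 16900 W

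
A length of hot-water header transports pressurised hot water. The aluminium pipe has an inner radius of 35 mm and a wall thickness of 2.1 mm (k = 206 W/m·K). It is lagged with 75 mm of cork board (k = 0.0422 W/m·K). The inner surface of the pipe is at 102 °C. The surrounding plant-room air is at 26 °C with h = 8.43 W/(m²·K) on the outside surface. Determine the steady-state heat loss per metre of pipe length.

Per-layer cylindrical resistances, series-summed:
R_aluminium pipe wall = ln(37.1/35)/(2π×206×1) = 4.502×10^-5 K/W
R_cork board = ln(112.1/37.1)/(2π×0.0422×1) = 4.17 K/W
R_outer film = 1/(h_o·2πr_oL) = 1/(8.43×2π×0.1121×1) = 0.1684 K/W
R_total = 4.339 K/W
Q = ΔT/R_total = 76/4.339

q′ ≈ 17.5 W/m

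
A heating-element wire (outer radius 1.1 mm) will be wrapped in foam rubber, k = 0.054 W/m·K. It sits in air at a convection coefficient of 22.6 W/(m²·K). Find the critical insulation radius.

For a cylinder r_cr = k/h = 0.054/22.6
r_cr = 2.39 mm; since the bare radius (1.1 mm) is below r_cr, adding a thin layer of insulation will *increase* heat loss.

r_cr ≈ 2.39 mm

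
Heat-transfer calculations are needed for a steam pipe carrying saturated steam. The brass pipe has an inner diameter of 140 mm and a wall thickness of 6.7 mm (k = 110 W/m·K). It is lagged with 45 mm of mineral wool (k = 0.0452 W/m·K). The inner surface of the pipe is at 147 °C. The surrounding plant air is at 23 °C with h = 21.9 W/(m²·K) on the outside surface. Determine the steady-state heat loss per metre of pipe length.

q′ ≈ 73.6 W/m

Treating each annulus and film as a series resistance:
R_brass pipe wall = ln(76.7/70)/(2π×110×1) = 1.323×10^-4 K/W
R_mineral wool = ln(121.7/76.7)/(2π×0.0452×1) = 1.626 K/W
R_outer film = 1/(h_o·2πr_oL) = 1/(21.9×2π×0.1217×1) = 0.05972 K/W
R_total = 1.685 K/W
Q = ΔT/R_total = 124/1.685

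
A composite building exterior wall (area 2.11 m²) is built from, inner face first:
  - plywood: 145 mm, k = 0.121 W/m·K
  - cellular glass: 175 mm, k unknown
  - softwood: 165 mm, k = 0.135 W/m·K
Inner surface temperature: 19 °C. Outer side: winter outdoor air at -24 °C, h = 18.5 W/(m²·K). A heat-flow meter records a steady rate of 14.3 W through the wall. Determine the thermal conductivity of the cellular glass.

Series thermal resistances:
R_plywood = L/(kA) = 0.145/(0.121×2.11) = 0.5679 K/W
R_softwood = L/(kA) = 0.165/(0.135×2.11) = 0.5793 K/W
R_outer film = 1/(h_o·A) = 1/(18.5×2.11) = 0.02562 K/W
Sum of known resistances R_other = 1.173 K/W
Total R = ΔT/Q = 43/14.3 = 3.007 K/W
R_cellular glass = R_total − R_other = 1.834 K/W
k = L/(R·A) = 0.175/(1.834×2.11)

k ≈ 0.0452 W/(m·K)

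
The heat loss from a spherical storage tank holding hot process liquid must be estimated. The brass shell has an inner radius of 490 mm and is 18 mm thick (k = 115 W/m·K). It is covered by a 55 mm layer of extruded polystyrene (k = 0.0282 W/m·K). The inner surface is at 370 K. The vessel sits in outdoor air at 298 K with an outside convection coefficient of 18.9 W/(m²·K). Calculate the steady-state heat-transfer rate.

Q ≈ 129 W

Each spherical layer contributes R = (1/r_i − 1/r_o)/(4πk):
R_brass shell = (1/0.49 − 1/0.508)/(4π×115) = 5.004×10^-5 K/W
R_extruded polystyrene = (1/0.508 − 1/0.563)/(4π×0.0282) = 0.5427 K/W
R_outer film = 1/(h·4πr_o²) = 1/(18.9×4π×0.563²) = 0.01328 K/W
R_total = 0.556 K/W
Q = ΔT/R_total = 72/0.556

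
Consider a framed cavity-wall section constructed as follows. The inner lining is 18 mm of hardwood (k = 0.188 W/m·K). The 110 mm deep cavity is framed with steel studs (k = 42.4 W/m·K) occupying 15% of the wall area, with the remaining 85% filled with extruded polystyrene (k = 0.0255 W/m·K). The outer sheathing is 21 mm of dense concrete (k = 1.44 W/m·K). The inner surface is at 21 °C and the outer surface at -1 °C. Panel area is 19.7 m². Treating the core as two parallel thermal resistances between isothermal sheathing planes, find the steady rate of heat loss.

Sheathing layers in series; stud and cavity paths in parallel between them.
R_inner = 0.018/(0.188×19.7) = 0.00486 K/W
R_stud  = 0.11/(42.4×0.15×19.7) = 8.779×10^-4 K/W
R_cav   = 0.11/(0.0255×0.85×19.7) = 0.2576 K/W
1/R_core = 1/R_stud + 1/R_cav → R_core = 8.75×10^-4 K/W
R_outer = 0.021/(1.44×19.7) = 7.403×10^-4 K/W
R_total = 0.006475 K/W
Q = ΔT/R_total = 22/0.006475

Q ≈ 3400 W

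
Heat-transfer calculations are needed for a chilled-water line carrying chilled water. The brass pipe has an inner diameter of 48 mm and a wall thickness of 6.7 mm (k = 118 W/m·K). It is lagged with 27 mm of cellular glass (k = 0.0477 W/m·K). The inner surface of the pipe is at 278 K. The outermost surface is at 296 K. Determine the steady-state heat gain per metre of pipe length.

q′ ≈ 8.55 W/m

Treating each annulus and film as a series resistance:
R_brass pipe wall = ln(30.7/24)/(2π×118×1) = 3.321×10^-4 K/W
R_cellular glass = ln(57.7/30.7)/(2π×0.0477×1) = 2.105 K/W
R_total = 2.106 K/W
Q = ΔT/R_total = 18/2.106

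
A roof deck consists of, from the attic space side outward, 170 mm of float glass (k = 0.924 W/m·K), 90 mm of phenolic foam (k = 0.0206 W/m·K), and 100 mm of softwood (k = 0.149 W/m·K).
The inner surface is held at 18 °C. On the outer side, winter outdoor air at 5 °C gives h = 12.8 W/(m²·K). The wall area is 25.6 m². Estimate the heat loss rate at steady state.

Using the resistance-network approach (series):
R_float glass = L/(kA) = 0.17/(0.924×25.6) = 0.007187 K/W
R_phenolic foam = L/(kA) = 0.09/(0.0206×25.6) = 0.1707 K/W
R_softwood = L/(kA) = 0.1/(0.149×25.6) = 0.02622 K/W
R_outer film = 1/(h_o·A) = 1/(12.8×25.6) = 0.003052 K/W
R_total = 0.2071 K/W
Q = ΔT / R_total = 13 / 0.2071

Q ≈ 62.8 W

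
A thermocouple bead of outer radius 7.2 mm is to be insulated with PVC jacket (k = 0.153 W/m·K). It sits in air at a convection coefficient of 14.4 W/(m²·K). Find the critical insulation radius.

For a sphere r_cr = 2k/h = 2×0.153/14.4
r_cr = 21.2 mm; since the bare radius (7.2 mm) is below r_cr, adding a thin layer of insulation will *increase* heat loss.

r_cr ≈ 21.2 mm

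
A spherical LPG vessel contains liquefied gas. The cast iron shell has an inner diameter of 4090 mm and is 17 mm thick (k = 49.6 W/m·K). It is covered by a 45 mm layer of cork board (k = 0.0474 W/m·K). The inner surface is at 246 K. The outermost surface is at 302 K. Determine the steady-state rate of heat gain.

Q ≈ 3220 W

For a spherical shell R = (1/r₁ − 1/r₂)/(4πk); film R = 1/(h·4πr²). In series:
R_cast iron shell = (1/2.045 − 1/2.062)/(4π×49.6) = 6.468×10^-6 K/W
R_cork board = (1/2.062 − 1/2.107)/(4π×0.0474) = 0.01739 K/W
R_total = 0.0174 K/W
Q = ΔT/R_total = 56/0.0174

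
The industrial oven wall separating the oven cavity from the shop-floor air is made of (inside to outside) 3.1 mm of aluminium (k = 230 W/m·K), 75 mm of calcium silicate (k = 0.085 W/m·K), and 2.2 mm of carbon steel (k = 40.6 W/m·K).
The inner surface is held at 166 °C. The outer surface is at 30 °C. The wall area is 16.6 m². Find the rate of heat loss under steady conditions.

Model the wall as resistances in series:
R_aluminium = L/(kA) = 0.0031/(230×16.6) = 8.119×10^-7 K/W
R_calcium silicate = L/(kA) = 0.075/(0.085×16.6) = 0.05315 K/W
R_carbon steel = L/(kA) = 0.0022/(40.6×16.6) = 3.264×10^-6 K/W
R_total = 0.05316 K/W
Q = ΔT / R_total = 136 / 0.05316

Q ≈ 2560 W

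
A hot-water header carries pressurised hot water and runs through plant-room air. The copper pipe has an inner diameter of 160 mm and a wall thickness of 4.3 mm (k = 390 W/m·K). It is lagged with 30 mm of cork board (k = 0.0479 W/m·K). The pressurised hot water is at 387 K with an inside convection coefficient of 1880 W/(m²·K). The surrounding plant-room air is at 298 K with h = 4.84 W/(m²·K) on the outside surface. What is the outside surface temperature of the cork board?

For a radial system each layer contributes R = ln(r_out/r_in)/(2πkL); films add R = 1/(hA).
R_inner film = 1/(h_i·2πr₁L) = 1/(1880×2π×0.08×1) = 0.001058 K/W
R_copper pipe wall = ln(84.3/80)/(2π×390×1) = 2.137×10^-5 K/W
R_cork board = ln(114.3/84.3)/(2π×0.0479×1) = 1.012 K/W
R_outer film = 1/(h_o·2πr_oL) = 1/(4.84×2π×0.1143×1) = 0.2877 K/W
R_total = 1.3 K/W
Q = ΔT/R_total = 89/1.3
Q = 68.4 W/m
T_interface = T_inner − Q·ΣR(inner→interface) = 387 − 68.4×1.013

T ≈ 318 K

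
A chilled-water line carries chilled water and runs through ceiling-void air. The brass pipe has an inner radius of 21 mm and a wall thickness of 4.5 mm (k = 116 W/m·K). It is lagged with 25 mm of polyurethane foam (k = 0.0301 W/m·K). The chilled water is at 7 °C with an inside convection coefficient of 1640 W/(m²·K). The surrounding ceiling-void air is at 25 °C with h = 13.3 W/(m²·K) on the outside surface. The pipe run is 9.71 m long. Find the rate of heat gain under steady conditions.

Cylindrical conduction, so R = ln(r₂/r₁)/(2πkL) per layer, in series:
R_inner film = 1/(h_i·2πr₁L) = 1/(1640×2π×0.021×9.71) = 4.759×10^-4 K/W
R_brass pipe wall = ln(25.5/21)/(2π×116×9.71) = 2.743×10^-5 K/W
R_polyurethane foam = ln(50.5/25.5)/(2π×0.0301×9.71) = 0.3721 K/W
R_outer film = 1/(h_o·2πr_oL) = 1/(13.3×2π×0.0505×9.71) = 0.0244 K/W
R_total = 0.397 K/W
Q = ΔT/R_total = 18/0.397

Q ≈ 45.3 W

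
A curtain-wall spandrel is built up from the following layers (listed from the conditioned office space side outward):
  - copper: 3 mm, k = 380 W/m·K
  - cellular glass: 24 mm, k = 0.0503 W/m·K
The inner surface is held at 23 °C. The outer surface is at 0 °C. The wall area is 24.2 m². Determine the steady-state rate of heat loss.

Q ≈ 1170 W

Using the resistance-network approach (series):
R_copper = L/(kA) = 0.003/(380×24.2) = 3.262×10^-7 K/W
R_cellular glass = L/(kA) = 0.024/(0.0503×24.2) = 0.01972 K/W
R_total = 0.01972 K/W
Q = ΔT / R_total = 23 / 0.01972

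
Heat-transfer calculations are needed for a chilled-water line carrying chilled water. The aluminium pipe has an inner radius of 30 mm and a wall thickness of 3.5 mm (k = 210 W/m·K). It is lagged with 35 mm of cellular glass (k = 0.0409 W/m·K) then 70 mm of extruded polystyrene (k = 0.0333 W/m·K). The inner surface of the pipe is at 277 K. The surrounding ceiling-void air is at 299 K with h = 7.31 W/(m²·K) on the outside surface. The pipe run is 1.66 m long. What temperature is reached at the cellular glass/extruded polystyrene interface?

Per-layer cylindrical resistances, series-summed:
R_aluminium pipe wall = ln(33.5/30)/(2π×210×1.66) = 5.038×10^-5 K/W
R_cellular glass = ln(68.5/33.5)/(2π×0.0409×1.66) = 1.677 K/W
R_extruded polystyrene = ln(138.5/68.5)/(2π×0.0333×1.66) = 2.027 K/W
R_outer film = 1/(h_o·2πr_oL) = 1/(7.31×2π×0.1385×1.66) = 0.0947 K/W
R_total = 3.799 K/W
Q = ΔT/R_total = 22/3.799
Q = 5.79 W
T_interface = T_inner + Q·ΣR(inner→interface) = 277 + 5.79×1.677

T ≈ 287 K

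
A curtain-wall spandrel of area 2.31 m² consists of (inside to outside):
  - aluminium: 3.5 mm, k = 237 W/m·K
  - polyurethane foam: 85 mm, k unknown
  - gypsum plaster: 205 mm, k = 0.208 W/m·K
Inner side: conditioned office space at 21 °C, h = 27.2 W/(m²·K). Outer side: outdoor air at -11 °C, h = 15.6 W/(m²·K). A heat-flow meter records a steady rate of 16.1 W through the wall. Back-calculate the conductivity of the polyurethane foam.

k ≈ 0.0243 W/(m·K)

Thermal resistances in series:
R_inner film = 1/(h_i·A) = 1/(27.2×2.31) = 0.01592 K/W
R_aluminium = L/(kA) = 0.0035/(237×2.31) = 6.393×10^-6 K/W
R_gypsum plaster = L/(kA) = 0.205/(0.208×2.31) = 0.4267 K/W
R_outer film = 1/(h_o·A) = 1/(15.6×2.31) = 0.02775 K/W
Sum of known resistances R_other = 0.4703 K/W
Total R = ΔT/Q = 32/16.1 = 1.988 K/W
R_polyurethane foam = R_total − R_other = 1.517 K/W
k = L/(R·A) = 0.085/(1.517×2.31)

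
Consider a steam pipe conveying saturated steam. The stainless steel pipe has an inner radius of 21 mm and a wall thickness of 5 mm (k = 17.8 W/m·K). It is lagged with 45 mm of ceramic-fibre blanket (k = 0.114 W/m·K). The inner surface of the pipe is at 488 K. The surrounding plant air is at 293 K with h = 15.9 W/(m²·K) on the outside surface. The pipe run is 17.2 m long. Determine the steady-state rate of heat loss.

Q ≈ 2170 W

Treating each annulus and film as a series resistance:
R_stainless steel pipe wall = ln(26/21)/(2π×17.8×17.2) = 1.11×10^-4 K/W
R_ceramic-fibre blanket = ln(71/26)/(2π×0.114×17.2) = 0.08154 K/W
R_outer film = 1/(h_o·2πr_oL) = 1/(15.9×2π×0.071×17.2) = 0.008197 K/W
R_total = 0.08985 K/W
Q = ΔT/R_total = 195/0.08985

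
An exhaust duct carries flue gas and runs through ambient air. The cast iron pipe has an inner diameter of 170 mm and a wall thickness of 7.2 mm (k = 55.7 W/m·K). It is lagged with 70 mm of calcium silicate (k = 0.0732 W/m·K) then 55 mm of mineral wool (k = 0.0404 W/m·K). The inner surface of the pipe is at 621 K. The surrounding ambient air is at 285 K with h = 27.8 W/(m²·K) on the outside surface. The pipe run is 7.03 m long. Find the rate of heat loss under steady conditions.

For a radial system each layer contributes R = ln(r_out/r_in)/(2πkL); films add R = 1/(hA).
R_cast iron pipe wall = ln(92.2/85)/(2π×55.7×7.03) = 3.305×10^-5 K/W
R_calcium silicate = ln(162.2/92.2)/(2π×0.0732×7.03) = 0.1747 K/W
R_mineral wool = ln(217.2/162.2)/(2π×0.0404×7.03) = 0.1636 K/W
R_outer film = 1/(h_o·2πr_oL) = 1/(27.8×2π×0.2172×7.03) = 0.003749 K/W
R_total = 0.3421 K/W
Q = ΔT/R_total = 336/0.3421

Q ≈ 982 W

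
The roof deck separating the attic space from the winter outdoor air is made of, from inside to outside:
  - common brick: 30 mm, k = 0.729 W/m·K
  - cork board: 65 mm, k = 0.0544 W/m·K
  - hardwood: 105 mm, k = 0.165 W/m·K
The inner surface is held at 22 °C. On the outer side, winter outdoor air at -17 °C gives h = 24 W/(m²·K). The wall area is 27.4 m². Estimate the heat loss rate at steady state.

Q ≈ 558 W

Using the resistance-network approach (series):
R_common brick = L/(kA) = 0.03/(0.729×27.4) = 0.001502 K/W
R_cork board = L/(kA) = 0.065/(0.0544×27.4) = 0.04361 K/W
R_hardwood = L/(kA) = 0.105/(0.165×27.4) = 0.02322 K/W
R_outer film = 1/(h_o·A) = 1/(24×27.4) = 0.001521 K/W
R_total = 0.06986 K/W
Q = ΔT / R_total = 39 / 0.06986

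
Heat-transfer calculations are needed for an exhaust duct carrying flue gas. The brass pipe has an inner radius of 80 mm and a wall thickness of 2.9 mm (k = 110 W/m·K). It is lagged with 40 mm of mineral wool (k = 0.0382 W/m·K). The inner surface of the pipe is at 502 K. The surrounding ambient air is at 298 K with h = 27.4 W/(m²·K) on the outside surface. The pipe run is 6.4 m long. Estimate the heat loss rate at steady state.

Treating each annulus and film as a series resistance:
R_brass pipe wall = ln(82.9/80)/(2π×110×6.4) = 8.05×10^-6 K/W
R_mineral wool = ln(122.9/82.9)/(2π×0.0382×6.4) = 0.2563 K/W
R_outer film = 1/(h_o·2πr_oL) = 1/(27.4×2π×0.1229×6.4) = 0.007385 K/W
R_total = 0.2637 K/W
Q = ΔT/R_total = 204/0.2637

Q ≈ 774 W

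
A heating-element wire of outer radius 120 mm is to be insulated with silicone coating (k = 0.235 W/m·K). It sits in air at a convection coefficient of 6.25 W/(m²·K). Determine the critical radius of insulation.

r_cr ≈ 37.6 mm

For a cylinder r_cr = k/h = 0.235/6.25
r_cr = 37.6 mm; since the bare radius (120 mm) is above r_cr, any added insulation will reduce heat loss.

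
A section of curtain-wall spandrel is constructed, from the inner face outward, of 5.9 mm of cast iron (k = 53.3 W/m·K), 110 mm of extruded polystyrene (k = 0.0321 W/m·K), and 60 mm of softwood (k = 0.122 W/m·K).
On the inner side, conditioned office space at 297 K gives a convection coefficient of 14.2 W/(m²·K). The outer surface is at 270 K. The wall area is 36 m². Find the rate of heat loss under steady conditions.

Q ≈ 244 W

Series thermal resistances:
R_inner film = 1/(h_i·A) = 1/(14.2×36) = 0.001956 K/W
R_cast iron = L/(kA) = 0.0059/(53.3×36) = 3.075×10^-6 K/W
R_extruded polystyrene = L/(kA) = 0.11/(0.0321×36) = 0.09519 K/W
R_softwood = L/(kA) = 0.06/(0.122×36) = 0.01366 K/W
R_total = 0.1108 K/W
Q = ΔT / R_total = 27 / 0.1108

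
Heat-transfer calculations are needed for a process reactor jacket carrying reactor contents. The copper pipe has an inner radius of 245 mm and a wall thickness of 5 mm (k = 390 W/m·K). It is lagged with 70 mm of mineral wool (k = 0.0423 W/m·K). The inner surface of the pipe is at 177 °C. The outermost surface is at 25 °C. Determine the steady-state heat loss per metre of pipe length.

q′ ≈ 164 W/m

For a radial system each layer contributes R = ln(r_out/r_in)/(2πkL); films add R = 1/(hA).
R_copper pipe wall = ln(250/245)/(2π×390×1) = 8.245×10^-6 K/W
R_mineral wool = ln(320/250)/(2π×0.0423×1) = 0.9288 K/W
R_total = 0.9288 K/W
Q = ΔT/R_total = 152/0.9288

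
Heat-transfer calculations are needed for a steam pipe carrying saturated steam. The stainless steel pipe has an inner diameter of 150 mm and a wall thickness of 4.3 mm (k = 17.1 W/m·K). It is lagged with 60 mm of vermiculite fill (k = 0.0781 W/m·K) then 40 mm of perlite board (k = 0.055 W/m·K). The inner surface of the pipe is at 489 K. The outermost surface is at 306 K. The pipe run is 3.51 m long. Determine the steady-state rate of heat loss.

Q ≈ 342 W

Treating each annulus and film as a series resistance:
R_stainless steel pipe wall = ln(79.3/75)/(2π×17.1×3.51) = 1.478×10^-4 K/W
R_vermiculite fill = ln(139.3/79.3)/(2π×0.0781×3.51) = 0.3271 K/W
R_perlite board = ln(179.3/139.3)/(2π×0.055×3.51) = 0.2081 K/W
R_total = 0.5354 K/W
Q = ΔT/R_total = 183/0.5354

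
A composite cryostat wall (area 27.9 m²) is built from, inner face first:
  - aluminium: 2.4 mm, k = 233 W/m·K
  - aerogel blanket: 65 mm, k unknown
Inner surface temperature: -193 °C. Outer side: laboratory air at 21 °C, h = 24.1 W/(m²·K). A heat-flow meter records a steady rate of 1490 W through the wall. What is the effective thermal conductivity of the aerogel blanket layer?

k ≈ 0.0164 W/(m·K)

Using the resistance-network approach (series):
R_aluminium = L/(kA) = 0.0024/(233×27.9) = 3.692×10^-7 K/W
R_outer film = 1/(h_o·A) = 1/(24.1×27.9) = 0.001487 K/W
Sum of known resistances R_other = 0.001488 K/W
Total R = ΔT/Q = 214/1490 = 0.1436 K/W
R_aerogel blanket = R_total − R_other = 0.1421 K/W
k = L/(R·A) = 0.065/(0.1421×27.9)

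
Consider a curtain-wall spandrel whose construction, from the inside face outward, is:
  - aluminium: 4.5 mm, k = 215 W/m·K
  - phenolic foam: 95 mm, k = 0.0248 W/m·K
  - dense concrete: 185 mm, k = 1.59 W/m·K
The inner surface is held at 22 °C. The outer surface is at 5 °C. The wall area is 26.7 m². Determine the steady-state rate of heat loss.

Q ≈ 115 W

Series thermal resistances:
R_aluminium = L/(kA) = 0.0045/(215×26.7) = 7.839×10^-7 K/W
R_phenolic foam = L/(kA) = 0.095/(0.0248×26.7) = 0.1435 K/W
R_dense concrete = L/(kA) = 0.185/(1.59×26.7) = 0.004358 K/W
R_total = 0.1478 K/W
Q = ΔT / R_total = 17 / 0.1478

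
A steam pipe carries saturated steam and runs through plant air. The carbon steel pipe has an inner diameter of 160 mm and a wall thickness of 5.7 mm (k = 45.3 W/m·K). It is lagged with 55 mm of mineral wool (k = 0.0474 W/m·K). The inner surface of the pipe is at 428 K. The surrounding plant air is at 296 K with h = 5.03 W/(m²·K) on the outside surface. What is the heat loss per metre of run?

Per-layer cylindrical resistances, series-summed:
R_carbon steel pipe wall = ln(85.7/80)/(2π×45.3×1) = 2.418×10^-4 K/W
R_mineral wool = ln(140.7/85.7)/(2π×0.0474×1) = 1.665 K/W
R_outer film = 1/(h_o·2πr_oL) = 1/(5.03×2π×0.1407×1) = 0.2249 K/W
R_total = 1.89 K/W
Q = ΔT/R_total = 132/1.89

q′ ≈ 69.8 W/m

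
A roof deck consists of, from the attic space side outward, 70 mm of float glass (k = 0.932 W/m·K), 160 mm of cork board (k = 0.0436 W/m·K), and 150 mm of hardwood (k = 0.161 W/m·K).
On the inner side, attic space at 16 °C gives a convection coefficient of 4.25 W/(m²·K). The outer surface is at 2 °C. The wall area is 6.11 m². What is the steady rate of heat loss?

Treating each layer as a thermal resistance in series:
R_inner film = 1/(h_i·A) = 1/(4.25×6.11) = 0.03851 K/W
R_float glass = L/(kA) = 0.07/(0.932×6.11) = 0.01229 K/W
R_cork board = L/(kA) = 0.16/(0.0436×6.11) = 0.6006 K/W
R_hardwood = L/(kA) = 0.15/(0.161×6.11) = 0.1525 K/W
R_total = 0.8039 K/W
Q = ΔT / R_total = 14 / 0.8039

Q ≈ 17.4 W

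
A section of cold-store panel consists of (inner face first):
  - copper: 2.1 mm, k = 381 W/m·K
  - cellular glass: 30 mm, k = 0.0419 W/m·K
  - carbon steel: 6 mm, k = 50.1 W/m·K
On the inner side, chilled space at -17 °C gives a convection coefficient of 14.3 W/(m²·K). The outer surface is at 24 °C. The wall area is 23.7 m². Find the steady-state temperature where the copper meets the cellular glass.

Series thermal resistances:
R_inner film = 1/(h_i·A) = 1/(14.3×23.7) = 0.002951 K/W
R_copper = L/(kA) = 0.0021/(381×23.7) = 2.326×10^-7 K/W
R_cellular glass = L/(kA) = 0.03/(0.0419×23.7) = 0.03021 K/W
R_carbon steel = L/(kA) = 0.006/(50.1×23.7) = 5.053×10^-6 K/W
R_total = 0.03317 K/W;  Q = ΔT/R_total = 41/0.03317 = 1236 W
T_interface = T_inner + Q·ΣR(inner→interface) = -17 + 1240×0.002951

T ≈ -13.4 °C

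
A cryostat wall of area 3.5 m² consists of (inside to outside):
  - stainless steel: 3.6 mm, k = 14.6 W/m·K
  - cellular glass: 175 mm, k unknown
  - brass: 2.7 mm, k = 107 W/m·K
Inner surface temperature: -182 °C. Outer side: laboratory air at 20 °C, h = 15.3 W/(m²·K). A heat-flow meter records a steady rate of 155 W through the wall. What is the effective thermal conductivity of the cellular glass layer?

k ≈ 0.0389 W/(m·K)

Thermal resistances in series:
R_stainless steel = L/(kA) = 0.0036/(14.6×3.5) = 7.045×10^-5 K/W
R_brass = L/(kA) = 0.0027/(107×3.5) = 7.21×10^-6 K/W
R_outer film = 1/(h_o·A) = 1/(15.3×3.5) = 0.01867 K/W
Sum of known resistances R_other = 0.01875 K/W
Total R = ΔT/Q = 202/155 = 1.303 K/W
R_cellular glass = R_total − R_other = 1.284 K/W
k = L/(R·A) = 0.175/(1.284×3.5)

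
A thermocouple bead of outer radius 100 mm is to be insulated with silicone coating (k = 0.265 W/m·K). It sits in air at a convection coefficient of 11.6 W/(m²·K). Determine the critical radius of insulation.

r_cr ≈ 45.7 mm

For a sphere r_cr = 2k/h = 2×0.265/11.6
r_cr = 45.7 mm; since the bare radius (100 mm) is above r_cr, any added insulation will reduce heat loss.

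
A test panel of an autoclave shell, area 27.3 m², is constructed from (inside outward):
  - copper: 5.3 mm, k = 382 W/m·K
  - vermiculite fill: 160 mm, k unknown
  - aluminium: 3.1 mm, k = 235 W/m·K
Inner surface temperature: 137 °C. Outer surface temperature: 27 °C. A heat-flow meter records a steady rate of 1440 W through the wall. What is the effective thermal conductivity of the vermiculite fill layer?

Using the resistance-network approach (series):
R_copper = L/(kA) = 0.0053/(382×27.3) = 5.082×10^-7 K/W
R_aluminium = L/(kA) = 0.0031/(235×27.3) = 4.832×10^-7 K/W
Sum of known resistances R_other = 9.914×10^-7 K/W
Total R = ΔT/Q = 110/1440 = 0.07639 K/W
R_vermiculite fill = R_total − R_other = 0.07639 K/W
k = L/(R·A) = 0.16/(0.07639×27.3)

k ≈ 0.0767 W/(m·K)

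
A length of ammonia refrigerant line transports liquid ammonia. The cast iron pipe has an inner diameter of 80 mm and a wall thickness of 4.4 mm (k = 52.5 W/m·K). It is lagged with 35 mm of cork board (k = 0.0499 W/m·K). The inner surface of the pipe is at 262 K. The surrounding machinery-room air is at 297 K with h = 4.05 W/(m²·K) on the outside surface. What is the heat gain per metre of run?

q′ ≈ 14.9 W/m

Cylindrical conduction, so R = ln(r₂/r₁)/(2πkL) per layer, in series:
R_cast iron pipe wall = ln(44.4/40)/(2π×52.5×1) = 3.164×10^-4 K/W
R_cork board = ln(79.4/44.4)/(2π×0.0499×1) = 1.854 K/W
R_outer film = 1/(h_o·2πr_oL) = 1/(4.05×2π×0.0794×1) = 0.4949 K/W
R_total = 2.349 K/W
Q = ΔT/R_total = 35/2.349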